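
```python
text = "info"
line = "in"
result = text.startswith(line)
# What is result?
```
Trace:
  text='info'
  text='info', line='in'
  text='info', line='in', result=True

Final answer: True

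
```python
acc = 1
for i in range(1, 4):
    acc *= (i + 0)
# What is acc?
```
Trace:
  acc=1
  acc=1, i=1
  acc=2, i=2
  acc=6, i=3

Final answer: 6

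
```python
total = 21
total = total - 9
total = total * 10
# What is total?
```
Trace:
  total=21
  total=12
  total=120

Final answer: 120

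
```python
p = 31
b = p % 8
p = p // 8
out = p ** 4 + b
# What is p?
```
Trace:
  p=31
  p=31, b=7
  p=3, b=7
  p=3, b=7, out=88

Final answer: 3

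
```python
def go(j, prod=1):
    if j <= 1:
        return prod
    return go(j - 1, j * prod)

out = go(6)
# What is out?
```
Call trace:
go(j=6, prod=1)
  go(j=5, prod=6)
    go(j=4, prod=30)
      go(j=3, prod=120)
        go(j=2, prod=360)
          go(j=1, prod=720)
          -> return 720
        -> return 720
      -> return 720
    -> return 720
  -> return 720
-> return 720

Final answer: 720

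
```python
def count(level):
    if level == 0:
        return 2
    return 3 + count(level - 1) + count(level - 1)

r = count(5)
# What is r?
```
Call trace (a repeated sub-call is expanded the first time; later identical calls just restate its return value):
count(level=5)
  count(level=4)
    count(level=3)
      count(level=2)
        count(level=1)
          count(level=0)
          -> return 2
          count(level=0)
          -> return 2
        -> return 7
        count(level=1) -> return 7  (same call as traced above)
      -> return 17
      count(level=2) -> return 17  (same call as traced above)
    -> return 37
    count(level=3) -> return 37  (same call as traced above)
  -> return 77
  count(level=4) -> return 77  (same call as traced above)
-> return 157

Final answer: 157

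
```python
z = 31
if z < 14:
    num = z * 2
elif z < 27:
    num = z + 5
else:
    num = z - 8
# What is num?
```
Trace:
  z=31
  z=31, num=23

Final answer: 23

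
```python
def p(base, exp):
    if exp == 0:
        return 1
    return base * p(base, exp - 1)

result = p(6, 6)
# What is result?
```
Call trace:
p(base=6, exp=6)
  p(base=6, exp=5)
    p(base=6, exp=4)
      p(base=6, exp=3)
        p(base=6, exp=2)
          p(base=6, exp=1)
            p(base=6, exp=0)
            -> return 1
          -> return 6
        -> return 36
      -> return 216
    -> return 1296
  -> return 7776
-> return 46656

Final answer: 46656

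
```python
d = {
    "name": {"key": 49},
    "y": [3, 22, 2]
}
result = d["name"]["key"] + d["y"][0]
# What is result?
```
Trace:
  d={'name': {'key': 49}, 'y': [3, 22, 2]}
  d={'name': {'key': 49}, 'y': [3, 22, 2]}, result=52

Final answer: 52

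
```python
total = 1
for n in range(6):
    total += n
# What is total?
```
Trace:
  total=1
  total=1, n=0
  total=2, n=1
  total=4, n=2
  total=7, n=3
  total=11, n=4
  total=16, n=5

Final answer: 16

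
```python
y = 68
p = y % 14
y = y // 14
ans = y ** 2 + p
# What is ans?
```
Trace:
  y=68
  y=68, p=12
  y=4, p=12
  y=4, p=12, ans=28

Final answer: 28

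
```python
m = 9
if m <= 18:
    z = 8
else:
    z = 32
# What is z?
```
Trace:
  m=9
  m=9, z=8

Final answer: 8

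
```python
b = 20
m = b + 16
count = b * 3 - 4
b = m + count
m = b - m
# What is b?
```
Trace:
  b=20
  b=20, m=36
  b=20, m=36, count=56
  b=92, m=36, count=56
  b=92, m=56, count=56

Final answer: 92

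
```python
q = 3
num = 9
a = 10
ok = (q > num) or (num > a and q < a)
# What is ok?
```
Trace:
  q=3
  q=3, num=9
  q=3, num=9, a=10
  q=3, num=9, a=10, ok=False

Final answer: False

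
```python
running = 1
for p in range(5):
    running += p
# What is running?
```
Trace:
  running=1
  running=1, p=0
  running=2, p=1
  running=4, p=2
  running=7, p=3
  running=11, p=4

Final answer: 11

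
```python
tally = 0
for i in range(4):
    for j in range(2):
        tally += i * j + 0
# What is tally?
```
Trace:
  tally=0
  tally=0, i=0, j=0
  tally=0, i=0, j=1
  tally=0, i=1, j=0
  tally=1, i=1, j=1
  tally=1, i=2, j=0
  tally=3, i=2, j=1
  tally=3, i=3, j=0
  tally=6, i=3, j=1

Final answer: 6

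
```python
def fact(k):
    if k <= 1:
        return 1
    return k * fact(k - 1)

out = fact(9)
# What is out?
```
Call trace:
fact(k=9)
  fact(k=8)
    fact(k=7)
      fact(k=6)
        fact(k=5)
          fact(k=4)
            fact(k=3)
              fact(k=2)
                fact(k=1)
                -> return 1
              -> return 2
            -> return 6
          -> return 24
        -> return 120
      -> return 720
    -> return 5040
  -> return 40320
-> return 362880

Final answer: 362880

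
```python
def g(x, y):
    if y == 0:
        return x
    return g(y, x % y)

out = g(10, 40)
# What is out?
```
Call trace:
g(x=10, y=40)
  g(x=40, y=10)
    g(x=10, y=0)
    -> return 10
  -> return 10
-> return 10

Final answer: 10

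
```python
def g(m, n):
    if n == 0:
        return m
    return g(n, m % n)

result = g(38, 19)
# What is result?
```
Call trace:
g(m=38, n=19)
  g(m=19, n=0)
  -> return 19
-> return 19

Final answer: 19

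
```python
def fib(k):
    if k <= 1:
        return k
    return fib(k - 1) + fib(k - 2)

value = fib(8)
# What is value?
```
Call trace (a repeated sub-call is expanded the first time; later identical calls just restate its return value):
fib(k=8)
  fib(k=7)
    fib(k=6)
      fib(k=5)
        fib(k=4)
          fib(k=3)
            fib(k=2)
              fib(k=1)
              -> return 1
              fib(k=0)
              -> return 0
            -> return 1
            fib(k=1)
            -> return 1
          -> return 2
          fib(k=2) -> return 1  (same call as traced above)
        -> return 3
        fib(k=3) -> return 2  (same call as traced above)
      -> return 5
      fib(k=4) -> return 3  (same call as traced above)
    -> return 8
    fib(k=5) -> return 5  (same call as traced above)
  -> return 13
  fib(k=6) -> return 8  (same call as traced above)
-> return 21

Final answer: 21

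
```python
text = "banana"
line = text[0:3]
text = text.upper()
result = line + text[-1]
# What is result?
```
Trace:
  text='banana'
  text='banana', line='ban'
  text='BANANA', line='ban'
  text='BANANA', line='ban', result='banA'

Final answer: 'banA'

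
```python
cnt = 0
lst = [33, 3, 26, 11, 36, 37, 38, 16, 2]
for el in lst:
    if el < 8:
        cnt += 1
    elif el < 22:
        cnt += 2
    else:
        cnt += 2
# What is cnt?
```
Trace:
  cnt=0
  cnt=2, el=33
  cnt=3, el=3
  cnt=5, el=26
  cnt=7, el=11
  cnt=9, el=36
  cnt=11, el=37
  cnt=13, el=38
  cnt=15, el=16
  cnt=16, el=2

Final answer: 16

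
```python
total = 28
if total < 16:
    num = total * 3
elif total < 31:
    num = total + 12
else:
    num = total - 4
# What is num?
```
Trace:
  total=28
  total=28, num=40

Final answer: 40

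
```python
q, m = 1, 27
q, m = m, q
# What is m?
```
Trace:
  q=1, m=27
  q=27, m=1

Final answer: 1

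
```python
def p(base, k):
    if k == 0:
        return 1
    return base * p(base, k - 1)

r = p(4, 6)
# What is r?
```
Call trace:
p(base=4, k=6)
  p(base=4, k=5)
    p(base=4, k=4)
      p(base=4, k=3)
        p(base=4, k=2)
          p(base=4, k=1)
            p(base=4, k=0)
            -> return 1
          -> return 4
        -> return 16
      -> return 64
    -> return 256
  -> return 1024
-> return 4096

Final answer: 4096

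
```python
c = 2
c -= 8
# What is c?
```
Trace:
  c=2
  c=-6

Final answer: -6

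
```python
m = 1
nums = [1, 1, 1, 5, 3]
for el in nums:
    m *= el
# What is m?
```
Trace:
  m=1
  m=1, el=1
  m=1, el=1
  m=1, el=1
  m=5, el=5
  m=15, el=3

Final answer: 15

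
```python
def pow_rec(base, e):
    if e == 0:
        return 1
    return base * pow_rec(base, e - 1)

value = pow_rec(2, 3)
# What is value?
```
Call trace:
pow_rec(base=2, e=3)
  pow_rec(base=2, e=2)
    pow_rec(base=2, e=1)
      pow_rec(base=2, e=0)
      -> return 1
    -> return 2
  -> return 4
-> return 8

Final answer: 8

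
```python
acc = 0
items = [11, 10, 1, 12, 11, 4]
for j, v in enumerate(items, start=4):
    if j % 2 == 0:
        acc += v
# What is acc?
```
Trace:
  acc=0
  acc=11, j=4, v=11
  acc=11, j=5, v=10
  acc=12, j=6, v=1
  acc=12, j=7, v=12
  acc=23, j=8, v=11
  acc=23, j=9, v=4

Final answer: 23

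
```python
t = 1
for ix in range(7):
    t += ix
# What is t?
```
Trace:
  t=1
  t=1, ix=0
  t=2, ix=1
  t=4, ix=2
  t=7, ix=3
  t=11, ix=4
  t=16, ix=5
  t=22, ix=6

Final answer: 22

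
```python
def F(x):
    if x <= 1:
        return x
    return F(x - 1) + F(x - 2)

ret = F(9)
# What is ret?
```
Call trace (a repeated sub-call is expanded the first time; later identical calls just restate its return value):
F(x=9)
  F(x=8)
    F(x=7)
      F(x=6)
        F(x=5)
          F(x=4)
            F(x=3)
              F(x=2)
                F(x=1)
                -> return 1
                F(x=0)
                -> return 0
              -> return 1
              F(x=1)
              -> return 1
            -> return 2
            F(x=2) -> return 1  (same call as traced above)
          -> return 3
          F(x=3) -> return 2  (same call as traced above)
        -> return 5
        F(x=4) -> return 3  (same call as traced above)
      -> return 8
      F(x=5) -> return 5  (same call as traced above)
    -> return 13
    F(x=6) -> return 8  (same call as traced above)
  -> return 21
  F(x=7) -> return 13  (same call as traced above)
-> return 34

Final answer: 34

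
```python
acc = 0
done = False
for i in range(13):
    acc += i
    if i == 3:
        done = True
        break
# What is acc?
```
Trace:
  acc=0
  acc=0, done=False
  acc=0, done=False, i=0
  acc=1, done=False, i=1
  acc=3, done=False, i=2
  acc=6, done=True, i=3

Final answer: 6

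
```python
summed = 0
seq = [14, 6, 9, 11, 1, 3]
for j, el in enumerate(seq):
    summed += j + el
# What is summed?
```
Trace:
  summed=0
  summed=14, j=0, el=14
  summed=21, j=1, el=6
  summed=32, j=2, el=9
  summed=46, j=3, el=11
  summed=51, j=4, el=1
  summed=59, j=5, el=3

Final answer: 59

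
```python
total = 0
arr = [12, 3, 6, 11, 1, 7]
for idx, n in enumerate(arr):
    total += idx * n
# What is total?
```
Trace:
  total=0
  total=0, idx=0, n=12
  total=3, idx=1, n=3
  total=15, idx=2, n=6
  total=48, idx=3, n=11
  total=52, idx=4, n=1
  total=87, idx=5, n=7

Final answer: 87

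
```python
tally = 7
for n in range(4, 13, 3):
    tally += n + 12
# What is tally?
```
Trace:
  tally=7
  tally=23, n=4
  tally=42, n=7
  tally=64, n=10

Final answer: 64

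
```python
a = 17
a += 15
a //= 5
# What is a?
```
Trace:
  a=17
  a=32
  a=6

Final answer: 6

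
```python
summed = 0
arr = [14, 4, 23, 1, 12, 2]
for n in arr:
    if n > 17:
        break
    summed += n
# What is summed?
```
Trace:
  summed=0
  summed=14, n=14
  summed=18, n=4
  summed=18, n=23

Final answer: 18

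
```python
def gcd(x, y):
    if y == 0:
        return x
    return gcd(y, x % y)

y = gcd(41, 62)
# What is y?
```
Call trace:
gcd(x=41, y=62)
  gcd(x=62, y=41)
    gcd(x=41, y=21)
      gcd(x=21, y=20)
        gcd(x=20, y=1)
          gcd(x=1, y=0)
          -> return 1
        -> return 1
      -> return 1
    -> return 1
  -> return 1
-> return 1

Final answer: 1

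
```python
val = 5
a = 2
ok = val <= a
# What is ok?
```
Trace:
  val=5
  val=5, a=2
  val=5, a=2, ok=False

Final answer: False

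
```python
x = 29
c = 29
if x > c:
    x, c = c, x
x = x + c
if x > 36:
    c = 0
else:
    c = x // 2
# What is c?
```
Trace:
  x=29
  x=29, c=29
  x=29, c=29
  x=58, c=29
  x=58, c=0

Final answer: 0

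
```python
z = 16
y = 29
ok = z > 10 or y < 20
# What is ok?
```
Trace:
  z=16
  z=16, y=29
  z=16, y=29, ok=True

Final answer: True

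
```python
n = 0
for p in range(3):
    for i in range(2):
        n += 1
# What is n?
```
Trace:
  n=0
  n=1, p=0, i=0
  n=2, p=0, i=1
  n=3, p=1, i=0
  n=4, p=1, i=1
  n=5, p=2, i=0
  n=6, p=2, i=1

Final answer: 6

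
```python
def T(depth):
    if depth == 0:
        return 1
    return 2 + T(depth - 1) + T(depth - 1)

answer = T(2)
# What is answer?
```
Call trace (a repeated sub-call is expanded the first time; later identical calls just restate its return value):
T(depth=2)
  T(depth=1)
    T(depth=0)
    -> return 1
    T(depth=0)
    -> return 1
  -> return 4
  T(depth=1) -> return 4  (same call as traced above)
-> return 10

Final answer: 10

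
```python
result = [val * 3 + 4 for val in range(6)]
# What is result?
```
Trace:
  val=0
  val=1
  val=2
  val=3
  val=4
  val=5
  result=[4, 7, 10, 13, 16, 19]

Final answer: [4, 7, 10, 13, 16, 19]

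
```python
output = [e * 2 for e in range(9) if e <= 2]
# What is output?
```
Trace:
  e=0
  e=1
  e=2
  e=3
  e=4
  e=5
  e=6
  e=7
  e=8
  output=[0, 2, 4]

Final answer: [0, 2, 4]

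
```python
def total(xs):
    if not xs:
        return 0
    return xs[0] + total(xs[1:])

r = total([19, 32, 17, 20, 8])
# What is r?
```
Call trace:
total(xs=[19, 32, 17, 20, 8])
  total(xs=[32, 17, 20, 8])
    total(xs=[17, 20, 8])
      total(xs=[20, 8])
        total(xs=[8])
          total(xs=[])
          -> return 0
        -> return 8
      -> return 28
    -> return 45
  -> return 77
-> return 96

Final answer: 96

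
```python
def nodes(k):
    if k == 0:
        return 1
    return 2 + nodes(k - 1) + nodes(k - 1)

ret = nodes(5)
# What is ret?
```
Call trace (a repeated sub-call is expanded the first time; later identical calls just restate its return value):
nodes(k=5)
  nodes(k=4)
    nodes(k=3)
      nodes(k=2)
        nodes(k=1)
          nodes(k=0)
          -> return 1
          nodes(k=0)
          -> return 1
        -> return 4
        nodes(k=1) -> return 4  (same call as traced above)
      -> return 10
      nodes(k=2) -> return 10  (same call as traced above)
    -> return 22
    nodes(k=3) -> return 22  (same call as traced above)
  -> return 46
  nodes(k=4) -> return 46  (same call as traced above)
-> return 94

Final answer: 94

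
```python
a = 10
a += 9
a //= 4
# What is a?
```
Trace:
  a=10
  a=19
  a=4

Final answer: 4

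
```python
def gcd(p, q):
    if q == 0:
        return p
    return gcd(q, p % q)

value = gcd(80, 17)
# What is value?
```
Call trace:
gcd(p=80, q=17)
  gcd(p=17, q=12)
    gcd(p=12, q=5)
      gcd(p=5, q=2)
        gcd(p=2, q=1)
          gcd(p=1, q=0)
          -> return 1
        -> return 1
      -> return 1
    -> return 1
  -> return 1
-> return 1

Final answer: 1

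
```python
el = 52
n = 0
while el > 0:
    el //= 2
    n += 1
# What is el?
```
Trace:
  el=52
  el=52, n=0
  el=26, n=1
  el=13, n=2
  el=6, n=3
  el=3, n=4
  el=1, n=5
  el=0, n=6

Final answer: 0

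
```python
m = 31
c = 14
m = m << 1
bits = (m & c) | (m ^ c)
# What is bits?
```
Trace:
  m=31
  m=31, c=14
  m=62, c=14
  m=62, c=14, bits=62

Final answer: 62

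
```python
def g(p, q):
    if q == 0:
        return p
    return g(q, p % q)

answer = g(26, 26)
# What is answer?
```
Call trace:
g(p=26, q=26)
  g(p=26, q=0)
  -> return 26
-> return 26

Final answer: 26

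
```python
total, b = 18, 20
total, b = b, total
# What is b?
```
Trace:
  total=18, b=20
  total=20, b=18

Final answer: 18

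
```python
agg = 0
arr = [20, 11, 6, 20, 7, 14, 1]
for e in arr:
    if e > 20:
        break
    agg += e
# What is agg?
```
Trace:
  agg=0
  agg=20, e=20
  agg=31, e=11
  agg=37, e=6
  agg=57, e=20
  agg=64, e=7
  agg=78, e=14
  agg=79, e=1

Final answer: 79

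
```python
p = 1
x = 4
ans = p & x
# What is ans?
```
Trace:
  p=1
  p=1, x=4
  p=1, x=4, ans=0

Final answer: 0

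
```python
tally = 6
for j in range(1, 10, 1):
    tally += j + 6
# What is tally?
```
Trace:
  tally=6
  tally=13, j=1
  tally=21, j=2
  tally=30, j=3
  tally=40, j=4
  tally=51, j=5
  tally=63, j=6
  tally=76, j=7
  tally=90, j=8
  tally=105, j=9

Final answer: 105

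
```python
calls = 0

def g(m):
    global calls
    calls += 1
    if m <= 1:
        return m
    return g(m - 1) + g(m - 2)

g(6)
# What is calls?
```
Call trace (a repeated sub-call is expanded the first time; later identical calls just restate its return value):
g(m=6)
  g(m=5)
    g(m=4)
      g(m=3)
        g(m=2)
          g(m=1)
          -> return 1
          g(m=0)
          -> return 0
        -> return 1
        g(m=1)
        -> return 1
      -> return 2
      g(m=2) -> return 1  (same call as traced above)
    -> return 3
    g(m=3) -> return 2  (same call as traced above)
  -> return 5
  g(m=4) -> return 3  (same call as traced above)
-> return 8

calls is incremented once per call, so count the calls in each subtree. Let C(m) = number of calls made by g(m).
C(0) = C(1) = 1 (base case, no recursion); C(m) = 1 + C(m - 1) + C(m - 2) otherwise.
C(2) = 1 + C(1) + C(0) = 1 + 1 + 1 = 3
C(3) = 1 + C(2) + C(1) = 1 + 3 + 1 = 5
C(4) = 1 + C(3) + C(2) = 1 + 5 + 3 = 9
C(5) = 1 + C(4) + C(3) = 1 + 9 + 5 = 15
C(6) = 1 + C(5) + C(4) = 1 + 15 + 9 = 25
calls = C(6) = 25

Final answer: 25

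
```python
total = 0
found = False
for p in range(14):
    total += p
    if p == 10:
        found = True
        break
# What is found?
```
Trace:
  total=0
  total=0, found=False
  total=0, found=False, p=0
  total=1, found=False, p=1
  total=3, found=False, p=2
  total=6, found=False, p=3
  total=10, found=False, p=4
  total=15, found=False, p=5
  total=21, found=False, p=6
  total=28, found=False, p=7
  total=36, found=False, p=8
  total=45, found=False, p=9
  total=55, found=True, p=10

Final answer: True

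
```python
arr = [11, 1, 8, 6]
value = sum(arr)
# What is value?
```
Trace:
  arr=[11, 1, 8, 6]
  arr=[11, 1, 8, 6], value=26

Final answer: 26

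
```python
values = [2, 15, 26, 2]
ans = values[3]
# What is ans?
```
Trace:
  values=[2, 15, 26, 2]
  values=[2, 15, 26, 2], ans=2

Final answer: 2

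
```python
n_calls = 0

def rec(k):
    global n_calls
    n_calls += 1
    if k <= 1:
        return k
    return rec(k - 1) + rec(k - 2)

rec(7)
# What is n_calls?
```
Call trace (a repeated sub-call is expanded the first time; later identical calls just restate its return value):
rec(k=7)
  rec(k=6)
    rec(k=5)
      rec(k=4)
        rec(k=3)
          rec(k=2)
            rec(k=1)
            -> return 1
            rec(k=0)
            -> return 0
          -> return 1
          rec(k=1)
          -> return 1
        -> return 2
        rec(k=2) -> return 1  (same call as traced above)
      -> return 3
      rec(k=3) -> return 2  (same call as traced above)
    -> return 5
    rec(k=4) -> return 3  (same call as traced above)
  -> return 8
  rec(k=5) -> return 5  (same call as traced above)
-> return 13

n_calls is incremented once per call, so count the calls in each subtree. Let C(k) = number of calls made by rec(k).
C(0) = C(1) = 1 (base case, no recursion); C(k) = 1 + C(k - 1) + C(k - 2) otherwise.
C(2) = 1 + C(1) + C(0) = 1 + 1 + 1 = 3
C(3) = 1 + C(2) + C(1) = 1 + 3 + 1 = 5
C(4) = 1 + C(3) + C(2) = 1 + 5 + 3 = 9
C(5) = 1 + C(4) + C(3) = 1 + 9 + 5 = 15
C(6) = 1 + C(5) + C(4) = 1 + 15 + 9 = 25
C(7) = 1 + C(6) + C(5) = 1 + 25 + 15 = 41
n_calls = C(7) = 41

Final answer: 41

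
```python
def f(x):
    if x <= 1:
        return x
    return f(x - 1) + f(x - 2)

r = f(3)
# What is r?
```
Call trace:
f(x=3)
  f(x=2)
    f(x=1)
    -> return 1
    f(x=0)
    -> return 0
  -> return 1
  f(x=1)
  -> return 1
-> return 2

Final answer: 2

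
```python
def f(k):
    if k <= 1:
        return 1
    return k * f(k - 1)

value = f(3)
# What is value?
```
Call trace:
f(k=3)
  f(k=2)
    f(k=1)
    -> return 1
  -> return 2
-> return 6

Final answer: 6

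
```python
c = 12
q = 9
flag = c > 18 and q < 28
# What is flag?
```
Trace:
  c=12
  c=12, q=9
  c=12, q=9, flag=False

Final answer: False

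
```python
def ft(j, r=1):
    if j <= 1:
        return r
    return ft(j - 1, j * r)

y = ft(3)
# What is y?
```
Call trace:
ft(j=3, r=1)
  ft(j=2, r=3)
    ft(j=1, r=6)
    -> return 6
  -> return 6
-> return 6

Final answer: 6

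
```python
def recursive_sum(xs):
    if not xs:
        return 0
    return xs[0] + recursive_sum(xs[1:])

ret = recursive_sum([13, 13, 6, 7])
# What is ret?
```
Call trace:
recursive_sum(xs=[13, 13, 6, 7])
  recursive_sum(xs=[13, 6, 7])
    recursive_sum(xs=[6, 7])
      recursive_sum(xs=[7])
        recursive_sum(xs=[])
        -> return 0
      -> return 7
    -> return 13
  -> return 26
-> return 39

Final answer: 39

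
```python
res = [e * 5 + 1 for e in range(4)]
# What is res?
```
Trace:
  e=0
  e=1
  e=2
  e=3
  res=[1, 6, 11, 16]

Final answer: [1, 6, 11, 16]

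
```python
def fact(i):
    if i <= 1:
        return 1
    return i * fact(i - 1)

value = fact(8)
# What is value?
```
Call trace:
fact(i=8)
  fact(i=7)
    fact(i=6)
      fact(i=5)
        fact(i=4)
          fact(i=3)
            fact(i=2)
              fact(i=1)
              -> return 1
            -> return 2
          -> return 6
        -> return 24
      -> return 120
    -> return 720
  -> return 5040
-> return 40320

Final answer: 40320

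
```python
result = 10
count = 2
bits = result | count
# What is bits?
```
Trace:
  result=10
  result=10, count=2
  result=10, count=2, bits=10

Final answer: 10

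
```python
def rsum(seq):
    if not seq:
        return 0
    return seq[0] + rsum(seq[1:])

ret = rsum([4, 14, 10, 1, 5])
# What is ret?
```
Call trace:
rsum(seq=[4, 14, 10, 1, 5])
  rsum(seq=[14, 10, 1, 5])
    rsum(seq=[10, 1, 5])
      rsum(seq=[1, 5])
        rsum(seq=[5])
          rsum(seq=[])
          -> return 0
        -> return 5
      -> return 6
    -> return 16
  -> return 30
-> return 34

Final answer: 34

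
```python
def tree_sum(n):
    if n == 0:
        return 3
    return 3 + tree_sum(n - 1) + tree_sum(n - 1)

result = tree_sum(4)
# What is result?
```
Call trace (a repeated sub-call is expanded the first time; later identical calls just restate its return value):
tree_sum(n=4)
  tree_sum(n=3)
    tree_sum(n=2)
      tree_sum(n=1)
        tree_sum(n=0)
        -> return 3
        tree_sum(n=0)
        -> return 3
      -> return 9
      tree_sum(n=1) -> return 9  (same call as traced above)
    -> return 21
    tree_sum(n=2) -> return 21  (same call as traced above)
  -> return 45
  tree_sum(n=3) -> return 45  (same call as traced above)
-> return 93

Final answer: 93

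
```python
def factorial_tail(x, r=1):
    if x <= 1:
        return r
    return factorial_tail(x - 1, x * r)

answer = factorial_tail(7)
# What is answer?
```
Call trace:
factorial_tail(x=7, r=1)
  factorial_tail(x=6, r=7)
    factorial_tail(x=5, r=42)
      factorial_tail(x=4, r=210)
        factorial_tail(x=3, r=840)
          factorial_tail(x=2, r=2520)
            factorial_tail(x=1, r=5040)
            -> return 5040
          -> return 5040
        -> return 5040
      -> return 5040
    -> return 5040
  -> return 5040
-> return 5040

Final answer: 5040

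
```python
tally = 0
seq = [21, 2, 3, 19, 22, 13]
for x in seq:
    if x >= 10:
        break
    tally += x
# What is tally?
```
Trace:
  tally=0
  tally=0, x=21

Final answer: 0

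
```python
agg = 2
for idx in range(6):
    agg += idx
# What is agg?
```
Trace:
  agg=2
  agg=2, idx=0
  agg=3, idx=1
  agg=5, idx=2
  agg=8, idx=3
  agg=12, idx=4
  agg=17, idx=5

Final answer: 17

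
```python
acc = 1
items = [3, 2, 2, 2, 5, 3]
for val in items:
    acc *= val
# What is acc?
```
Trace:
  acc=1
  acc=3, val=3
  acc=6, val=2
  acc=12, val=2
  acc=24, val=2
  acc=120, val=5
  acc=360, val=3

Final answer: 360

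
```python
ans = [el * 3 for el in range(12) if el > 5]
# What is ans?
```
Trace:
  el=0
  el=1
  el=2
  el=3
  el=4
  el=5
  el=6
  el=7
  el=8
  el=9
  el=10
  el=11
  ans=[18, 21, 24, 27, 30, 33]

Final answer: [18, 21, 24, 27, 30, 33]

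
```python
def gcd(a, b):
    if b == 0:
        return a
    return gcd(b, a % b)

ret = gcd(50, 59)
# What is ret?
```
Call trace:
gcd(a=50, b=59)
  gcd(a=59, b=50)
    gcd(a=50, b=9)
      gcd(a=9, b=5)
        gcd(a=5, b=4)
          gcd(a=4, b=1)
            gcd(a=1, b=0)
            -> return 1
          -> return 1
        -> return 1
      -> return 1
    -> return 1
  -> return 1
-> return 1

Final answer: 1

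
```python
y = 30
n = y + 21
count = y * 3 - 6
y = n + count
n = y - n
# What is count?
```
Trace:
  y=30
  y=30, n=51
  y=30, n=51, count=84
  y=135, n=51, count=84
  y=135, n=84, count=84

Final answer: 84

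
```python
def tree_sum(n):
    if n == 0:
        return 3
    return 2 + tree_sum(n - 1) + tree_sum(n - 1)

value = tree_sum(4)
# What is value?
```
Call trace (a repeated sub-call is expanded the first time; later identical calls just restate its return value):
tree_sum(n=4)
  tree_sum(n=3)
    tree_sum(n=2)
      tree_sum(n=1)
        tree_sum(n=0)
        -> return 3
        tree_sum(n=0)
        -> return 3
      -> return 8
      tree_sum(n=1) -> return 8  (same call as traced above)
    -> return 18
    tree_sum(n=2) -> return 18  (same call as traced above)
  -> return 38
  tree_sum(n=3) -> return 38  (same call as traced above)
-> return 78

Final answer: 78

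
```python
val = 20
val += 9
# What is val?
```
Trace:
  val=20
  val=29

Final answer: 29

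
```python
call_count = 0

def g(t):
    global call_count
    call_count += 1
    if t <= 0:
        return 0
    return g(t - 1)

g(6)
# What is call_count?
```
Call trace:
g(t=6)
  g(t=5)
    g(t=4)
      g(t=3)
        g(t=2)
          g(t=1)
            g(t=0)
            -> return 0
          -> return 0
        -> return 0
      -> return 0
    -> return 0
  -> return 0
-> return 0

call_count is incremented once per call. g is entered once for each t = 6, 5, 4, 3, 2, 1, 0 (the t <= 0 call returns without recursing), i.e. 6 + 1 calls.
call_count = 7

Final answer: 7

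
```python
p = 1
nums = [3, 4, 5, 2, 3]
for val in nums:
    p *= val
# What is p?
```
Trace:
  p=1
  p=3, val=3
  p=12, val=4
  p=60, val=5
  p=120, val=2
  p=360, val=3

Final answer: 360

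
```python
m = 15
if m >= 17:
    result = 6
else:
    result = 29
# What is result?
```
Trace:
  m=15
  m=15, result=29

Final answer: 29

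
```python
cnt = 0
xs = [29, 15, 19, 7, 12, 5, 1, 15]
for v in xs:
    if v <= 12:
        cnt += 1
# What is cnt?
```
Trace:
  cnt=0
  cnt=0, v=29
  cnt=0, v=15
  cnt=0, v=19
  cnt=1, v=7
  cnt=2, v=12
  cnt=3, v=5
  cnt=4, v=1
  cnt=4, v=15

Final answer: 4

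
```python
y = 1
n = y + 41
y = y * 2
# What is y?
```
Trace:
  y=1
  y=1, n=42
  y=2, n=42

Final answer: 2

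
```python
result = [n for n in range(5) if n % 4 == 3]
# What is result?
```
Trace:
  n=0
  n=1
  n=2
  n=3
  n=4
  result=[3]

Final answer: [3]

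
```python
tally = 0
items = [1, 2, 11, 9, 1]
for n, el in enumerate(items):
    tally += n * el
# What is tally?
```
Trace:
  tally=0
  tally=0, n=0, el=1
  tally=2, n=1, el=2
  tally=24, n=2, el=11
  tally=51, n=3, el=9
  tally=55, n=4, el=1

Final answer: 55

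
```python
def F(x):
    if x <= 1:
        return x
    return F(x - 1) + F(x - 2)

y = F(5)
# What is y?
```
Call trace (a repeated sub-call is expanded the first time; later identical calls just restate its return value):
F(x=5)
  F(x=4)
    F(x=3)
      F(x=2)
        F(x=1)
        -> return 1
        F(x=0)
        -> return 0
      -> return 1
      F(x=1)
      -> return 1
    -> return 2
    F(x=2) -> return 1  (same call as traced above)
  -> return 3
  F(x=3) -> return 2  (same call as traced above)
-> return 5

Final answer: 5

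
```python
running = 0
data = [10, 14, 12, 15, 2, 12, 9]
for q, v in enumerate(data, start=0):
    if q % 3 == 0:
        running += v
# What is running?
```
Trace:
  running=0
  running=10, q=0, v=10
  running=10, q=1, v=14
  running=10, q=2, v=12
  running=25, q=3, v=15
  running=25, q=4, v=2
  running=25, q=5, v=12
  running=34, q=6, v=9

Final answer: 34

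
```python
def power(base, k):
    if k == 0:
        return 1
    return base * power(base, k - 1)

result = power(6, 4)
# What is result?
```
Call trace:
power(base=6, k=4)
  power(base=6, k=3)
    power(base=6, k=2)
      power(base=6, k=1)
        power(base=6, k=0)
        -> return 1
      -> return 6
    -> return 36
  -> return 216
-> return 1296

Final answer: 1296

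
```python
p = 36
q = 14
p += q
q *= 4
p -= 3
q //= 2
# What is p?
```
Trace:
  p=36
  p=36, q=14
  p=50, q=14
  p=50, q=56
  p=47, q=56
  p=47, q=28

Final answer: 47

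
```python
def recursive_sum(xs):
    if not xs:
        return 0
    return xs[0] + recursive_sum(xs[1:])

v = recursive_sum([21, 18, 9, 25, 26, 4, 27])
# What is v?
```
Call trace:
recursive_sum(xs=[21, 18, 9, 25, 26, 4, 27])
  recursive_sum(xs=[18, 9, 25, 26, 4, 27])
    recursive_sum(xs=[9, 25, 26, 4, 27])
      recursive_sum(xs=[25, 26, 4, 27])
        recursive_sum(xs=[26, 4, 27])
          recursive_sum(xs=[4, 27])
            recursive_sum(xs=[27])
              recursive_sum(xs=[])
              -> return 0
            -> return 27
          -> return 31
        -> return 57
      -> return 82
    -> return 91
  -> return 109
-> return 130

Final answer: 130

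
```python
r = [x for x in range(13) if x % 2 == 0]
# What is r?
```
Trace:
  x=0
  x=1
  x=2
  x=3
  x=4
  x=5
  x=6
  x=7
  x=8
  x=9
  x=10
  x=11
  x=12
  r=[0, 2, 4, 6, 8, 10, 12]

Final answer: [0, 2, 4, 6, 8, 10, 12]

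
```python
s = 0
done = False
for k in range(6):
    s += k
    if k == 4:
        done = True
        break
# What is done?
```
Trace:
  s=0
  s=0, done=False
  s=0, done=False, k=0
  s=1, done=False, k=1
  s=3, done=False, k=2
  s=6, done=False, k=3
  s=10, done=True, k=4

Final answer: True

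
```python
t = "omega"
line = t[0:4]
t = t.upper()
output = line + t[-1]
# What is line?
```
Trace:
  t='omega'
  t='omega', line='omeg'
  t='OMEGA', line='omeg'
  t='OMEGA', line='omeg', output='omegA'

Final answer: 'omeg'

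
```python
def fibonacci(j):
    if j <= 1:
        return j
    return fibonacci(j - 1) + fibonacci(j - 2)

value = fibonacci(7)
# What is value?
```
Call trace (a repeated sub-call is expanded the first time; later identical calls just restate its return value):
fibonacci(j=7)
  fibonacci(j=6)
    fibonacci(j=5)
      fibonacci(j=4)
        fibonacci(j=3)
          fibonacci(j=2)
            fibonacci(j=1)
            -> return 1
            fibonacci(j=0)
            -> return 0
          -> return 1
          fibonacci(j=1)
          -> return 1
        -> return 2
        fibonacci(j=2) -> return 1  (same call as traced above)
      -> return 3
      fibonacci(j=3) -> return 2  (same call as traced above)
    -> return 5
    fibonacci(j=4) -> return 3  (same call as traced above)
  -> return 8
  fibonacci(j=5) -> return 5  (same call as traced above)
-> return 13

Final answer: 13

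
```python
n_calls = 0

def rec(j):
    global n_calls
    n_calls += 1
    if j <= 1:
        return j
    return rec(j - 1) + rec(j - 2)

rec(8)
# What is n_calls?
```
Call trace (a repeated sub-call is expanded the first time; later identical calls just restate its return value):
rec(j=8)
  rec(j=7)
    rec(j=6)
      rec(j=5)
        rec(j=4)
          rec(j=3)
            rec(j=2)
              rec(j=1)
              -> return 1
              rec(j=0)
              -> return 0
            -> return 1
            rec(j=1)
            -> return 1
          -> return 2
          rec(j=2) -> return 1  (same call as traced above)
        -> return 3
        rec(j=3) -> return 2  (same call as traced above)
      -> return 5
      rec(j=4) -> return 3  (same call as traced above)
    -> return 8
    rec(j=5) -> return 5  (same call as traced above)
  -> return 13
  rec(j=6) -> return 8  (same call as traced above)
-> return 21

n_calls is incremented once per call, so count the calls in each subtree. Let C(j) = number of calls made by rec(j).
C(0) = C(1) = 1 (base case, no recursion); C(j) = 1 + C(j - 1) + C(j - 2) otherwise.
C(2) = 1 + C(1) + C(0) = 1 + 1 + 1 = 3
C(3) = 1 + C(2) + C(1) = 1 + 3 + 1 = 5
C(4) = 1 + C(3) + C(2) = 1 + 5 + 3 = 9
C(5) = 1 + C(4) + C(3) = 1 + 9 + 5 = 15
C(6) = 1 + C(5) + C(4) = 1 + 15 + 9 = 25
C(7) = 1 + C(6) + C(5) = 1 + 25 + 15 = 41
C(8) = 1 + C(7) + C(6) = 1 + 41 + 25 = 67
n_calls = C(8) = 67

Final answer: 67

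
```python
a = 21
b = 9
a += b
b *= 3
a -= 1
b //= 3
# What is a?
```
Trace:
  a=21
  a=21, b=9
  a=30, b=9
  a=30, b=27
  a=29, b=27
  a=29, b=9

Final answer: 29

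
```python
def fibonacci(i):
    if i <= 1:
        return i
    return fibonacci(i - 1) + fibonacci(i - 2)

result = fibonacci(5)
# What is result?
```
Call trace (a repeated sub-call is expanded the first time; later identical calls just restate its return value):
fibonacci(i=5)
  fibonacci(i=4)
    fibonacci(i=3)
      fibonacci(i=2)
        fibonacci(i=1)
        -> return 1
        fibonacci(i=0)
        -> return 0
      -> return 1
      fibonacci(i=1)
      -> return 1
    -> return 2
    fibonacci(i=2) -> return 1  (same call as traced above)
  -> return 3
  fibonacci(i=3) -> return 2  (same call as traced above)
-> return 5

Final answer: 5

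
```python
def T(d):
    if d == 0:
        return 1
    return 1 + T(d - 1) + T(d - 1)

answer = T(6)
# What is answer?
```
Call trace (a repeated sub-call is expanded the first time; later identical calls just restate its return value):
T(d=6)
  T(d=5)
    T(d=4)
      T(d=3)
        T(d=2)
          T(d=1)
            T(d=0)
            -> return 1
            T(d=0)
            -> return 1
          -> return 3
          T(d=1) -> return 3  (same call as traced above)
        -> return 7
        T(d=2) -> return 7  (same call as traced above)
      -> return 15
      T(d=3) -> return 15  (same call as traced above)
    -> return 31
    T(d=4) -> return 31  (same call as traced above)
  -> return 63
  T(d=5) -> return 63  (same call as traced above)
-> return 127

Final answer: 127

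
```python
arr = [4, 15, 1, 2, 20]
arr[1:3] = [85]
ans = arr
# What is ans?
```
Trace:
  arr=[4, 15, 1, 2, 20]
  arr=[4, 85, 2, 20]
  arr=[4, 85, 2, 20], ans=[4, 85, 2, 20]

Final answer: [4, 85, 2, 20]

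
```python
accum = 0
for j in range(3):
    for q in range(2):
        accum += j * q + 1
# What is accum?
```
Trace:
  accum=0
  accum=1, j=0, q=0
  accum=2, j=0, q=1
  accum=3, j=1, q=0
  accum=5, j=1, q=1
  accum=6, j=2, q=0
  accum=9, j=2, q=1

Final answer: 9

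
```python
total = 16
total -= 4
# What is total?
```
Trace:
  total=16
  total=12

Final answer: 12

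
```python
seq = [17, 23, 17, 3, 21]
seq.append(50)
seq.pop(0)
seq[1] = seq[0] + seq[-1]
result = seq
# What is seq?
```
Trace:
  seq=[17, 23, 17, 3, 21]
  seq=[17, 23, 17, 3, 21, 50]
  seq=[23, 17, 3, 21, 50]
  seq=[23, 73, 3, 21, 50]
  seq=[23, 73, 3, 21, 50], result=[23, 73, 3, 21, 50]

Final answer: [23, 73, 3, 21, 50]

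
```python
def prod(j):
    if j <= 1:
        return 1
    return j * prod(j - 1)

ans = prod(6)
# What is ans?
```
Call trace:
prod(j=6)
  prod(j=5)
    prod(j=4)
      prod(j=3)
        prod(j=2)
          prod(j=1)
          -> return 1
        -> return 2
      -> return 6
    -> return 24
  -> return 120
-> return 720

Final answer: 720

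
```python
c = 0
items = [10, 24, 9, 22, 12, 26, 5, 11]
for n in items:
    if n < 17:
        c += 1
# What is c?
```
Trace:
  c=0
  c=1, n=10
  c=1, n=24
  c=2, n=9
  c=2, n=22
  c=3, n=12
  c=3, n=26
  c=4, n=5
  c=5, n=11

Final answer: 5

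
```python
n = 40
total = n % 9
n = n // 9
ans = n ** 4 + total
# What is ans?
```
Trace:
  n=40
  n=40, total=4
  n=4, total=4
  n=4, total=4, ans=260

Final answer: 260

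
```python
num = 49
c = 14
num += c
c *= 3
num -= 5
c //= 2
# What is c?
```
Trace:
  num=49
  num=49, c=14
  num=63, c=14
  num=63, c=42
  num=58, c=42
  num=58, c=21

Final answer: 21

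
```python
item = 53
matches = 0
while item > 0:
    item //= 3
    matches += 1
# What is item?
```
Trace:
  item=53
  item=53, matches=0
  item=17, matches=1
  item=5, matches=2
  item=1, matches=3
  item=0, matches=4

Final answer: 0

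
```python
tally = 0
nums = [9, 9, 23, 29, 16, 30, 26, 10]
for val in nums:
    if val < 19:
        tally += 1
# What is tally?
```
Trace:
  tally=0
  tally=1, val=9
  tally=2, val=9
  tally=2, val=23
  tally=2, val=29
  tally=3, val=16
  tally=3, val=30
  tally=3, val=26
  tally=4, val=10

Final answer: 4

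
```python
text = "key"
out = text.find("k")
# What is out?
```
Trace:
  text='key'
  text='key', out=0

Final answer: 0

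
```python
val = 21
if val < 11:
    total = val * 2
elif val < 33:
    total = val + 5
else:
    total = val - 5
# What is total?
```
Trace:
  val=21
  val=21, total=26

Final answer: 26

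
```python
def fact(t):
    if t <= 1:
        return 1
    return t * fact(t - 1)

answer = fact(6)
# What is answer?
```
Call trace:
fact(t=6)
  fact(t=5)
    fact(t=4)
      fact(t=3)
        fact(t=2)
          fact(t=1)
          -> return 1
        -> return 2
      -> return 6
    -> return 24
  -> return 120
-> return 720

Final answer: 720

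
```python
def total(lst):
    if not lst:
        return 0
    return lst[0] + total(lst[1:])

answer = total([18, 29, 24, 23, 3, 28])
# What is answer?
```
Call trace:
total(lst=[18, 29, 24, 23, 3, 28])
  total(lst=[29, 24, 23, 3, 28])
    total(lst=[24, 23, 3, 28])
      total(lst=[23, 3, 28])
        total(lst=[3, 28])
          total(lst=[28])
            total(lst=[])
            -> return 0
          -> return 28
        -> return 31
      -> return 54
    -> return 78
  -> return 107
-> return 125

Final answer: 125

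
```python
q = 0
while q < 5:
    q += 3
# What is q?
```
Trace:
  q=0
  q=3
  q=6

Final answer: 6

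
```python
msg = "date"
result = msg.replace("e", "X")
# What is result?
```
Trace:
  msg='date'
  msg='date', result='datX'

Final answer: 'datX'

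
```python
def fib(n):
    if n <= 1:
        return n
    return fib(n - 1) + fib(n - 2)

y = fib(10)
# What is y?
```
Call trace (a repeated sub-call is expanded the first time; later identical calls just restate its return value):
fib(n=10)
  fib(n=9)
    fib(n=8)
      fib(n=7)
        fib(n=6)
          fib(n=5)
            fib(n=4)
              fib(n=3)
                fib(n=2)
                  fib(n=1)
                  -> return 1
                  fib(n=0)
                  -> return 0
                -> return 1
                fib(n=1)
                -> return 1
              -> return 2
              fib(n=2) -> return 1  (same call as traced above)
            -> return 3
            fib(n=3) -> return 2  (same call as traced above)
          -> return 5
          fib(n=4) -> return 3  (same call as traced above)
        -> return 8
        fib(n=5) -> return 5  (same call as traced above)
      -> return 13
      fib(n=6) -> return 8  (same call as traced above)
    -> return 21
    fib(n=7) -> return 13  (same call as traced above)
  -> return 34
  fib(n=8) -> return 21  (same call as traced above)
-> return 55

Final answer: 55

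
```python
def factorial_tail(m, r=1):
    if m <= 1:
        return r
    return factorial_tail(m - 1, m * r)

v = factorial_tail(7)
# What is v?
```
Call trace:
factorial_tail(m=7, r=1)
  factorial_tail(m=6, r=7)
    factorial_tail(m=5, r=42)
      factorial_tail(m=4, r=210)
        factorial_tail(m=3, r=840)
          factorial_tail(m=2, r=2520)
            factorial_tail(m=1, r=5040)
            -> return 5040
          -> return 5040
        -> return 5040
      -> return 5040
    -> return 5040
  -> return 5040
-> return 5040

Final answer: 5040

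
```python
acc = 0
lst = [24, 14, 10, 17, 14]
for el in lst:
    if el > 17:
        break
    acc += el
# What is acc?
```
Trace:
  acc=0
  acc=0, el=24

Final answer: 0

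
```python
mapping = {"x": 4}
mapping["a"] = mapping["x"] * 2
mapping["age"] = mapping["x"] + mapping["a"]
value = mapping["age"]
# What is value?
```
Trace:
  mapping={'x': 4}
  mapping={'x': 4, 'a': 8}
  mapping={'x': 4, 'a': 8, 'age': 12}
  mapping={'x': 4, 'a': 8, 'age': 12}, value=12

Final answer: 12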